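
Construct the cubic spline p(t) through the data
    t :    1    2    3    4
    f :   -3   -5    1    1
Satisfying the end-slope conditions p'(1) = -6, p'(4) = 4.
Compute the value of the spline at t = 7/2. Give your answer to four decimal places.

Write M_i for p''(x_i). With h_i = 1, 1, 1 and divided differences Δ_i = -2, 6, 0, the continuity of p' gives the tridiagonal system
  1·M_0 + 4·M_1 + 1·M_2 = 6(Δ_1 - Δ_0) = 48
  1·M_1 + 4·M_2 + 1·M_3 = 6(Δ_2 - Δ_1) = -36
Clamped end conditions give two more equations: 2h_0·M_0 + h_0·M_1 = 6(Δ_0 - p'(1)) = 24 and h_2·M_2 + 2h_2·M_3 = 6(p'(4) - Δ_2) = 24.
Forward elimination and back-substitution give M_0 = 64/15, M_1 = 232/15, M_2 = -272/15, M_3 = 316/15.
On [3, 4], p(t) = 1 + 38/15·(t - 3) - 136/15·(t - 3)² + 98/15·(t - 3)³.
With (t - 3) = 1/2: p(7/2) = 49/60.

0.8167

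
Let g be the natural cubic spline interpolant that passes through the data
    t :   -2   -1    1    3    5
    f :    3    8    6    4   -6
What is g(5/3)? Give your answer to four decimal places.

Put M_i = g'' at the i-th knot. Here h = (1, 2, 2, 2) and Δ = (5, -1, -1, -5), so the interior equations h_(i-1)·M_(i-1) + 2(h_(i-1)+h_i)·M_i + h_i·M_(i+1) = 6(Δ_i − Δ_(i-1)) read
  1·M_0 + 6·M_1 + 2·M_2 = 6(Δ_1 - Δ_0) = -36
  2·M_1 + 8·M_2 + 2·M_3 = 6(Δ_2 - Δ_1) = 0
  2·M_2 + 8·M_3 + 2·M_4 = 6(Δ_3 - Δ_2) = -24
Natural end conditions: M_0 = M_4 = 0.
Solving the tridiagonal system: M_0 = 0, M_1 = -282/41, M_2 = 108/41, M_3 = -150/41, M_4 = 0.
On [1, 3], g(t) = 6 - 63/41·(t - 1) + 54/41·(t - 1)² - 43/82·(t - 1)³.
With (t - 1) = 2/3: g(5/3) = 5984/1107.

5.4056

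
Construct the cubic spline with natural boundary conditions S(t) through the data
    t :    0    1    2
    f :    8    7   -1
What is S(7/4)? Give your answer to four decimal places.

1.4102

With M_i denoting the second derivative at x_i, h_i = 1, 1, and Δ_i = (y_(i+1) − y_i)/h_i = -1, -8:
  1·M_0 + 4·M_1 + 1·M_2 = 6(Δ_1 - Δ_0) = -42
Natural end conditions: M_0 = M_2 = 0.
Solving the tridiagonal system: M_0 = 0, M_1 = -21/2, M_2 = 0.
On [1, 2], S(t) = 7 - 9/2·(t - 1) - 21/4·(t - 1)² + 7/4·(t - 1)³.
With (t - 1) = 3/4: S(7/4) = 361/256.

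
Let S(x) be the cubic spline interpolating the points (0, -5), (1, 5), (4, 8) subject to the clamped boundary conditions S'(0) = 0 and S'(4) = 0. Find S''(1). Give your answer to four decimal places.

-13.5000

Put σ_i = S'' at the i-th knot. Here h = (1, 3) and Δ = (10, 1), so the interior equations h_(i-1)·σ_(i-1) + 2(h_(i-1)+h_i)·σ_i + h_i·σ_(i+1) = 6(Δ_i − Δ_(i-1)) read
  1·σ_0 + 8·σ_1 + 3·σ_2 = 6(Δ_1 - Δ_0) = -54
Clamped end conditions give two more equations: 2h_0·σ_0 + h_0·σ_1 = 6(Δ_0 - S'(0)) = 60 and h_1·σ_1 + 2h_1·σ_2 = 6(S'(4) - Δ_1) = -6.
Hence σ_0 = 147/4, σ_1 = -27/2, σ_2 = 23/4.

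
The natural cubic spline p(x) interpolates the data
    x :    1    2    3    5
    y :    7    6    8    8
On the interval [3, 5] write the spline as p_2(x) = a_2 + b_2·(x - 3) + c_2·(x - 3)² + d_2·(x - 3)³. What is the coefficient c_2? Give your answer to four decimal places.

-1.4348

With M_i denoting the second derivative at x_i, h_i = 1, 1, 2, and Δ_i = (y_(i+1) − y_i)/h_i = -1, 2, 0:
  1·M_0 + 4·M_1 + 1·M_2 = 6(Δ_1 - Δ_0) = 18
  1·M_1 + 6·M_2 + 2·M_3 = 6(Δ_2 - Δ_1) = -12
Natural end conditions: M_0 = M_3 = 0.
Solving: M_0 = 0, M_1 = 120/23, M_2 = -66/23, M_3 = 0.
On [3, 5], with p_2(x) = a_2 + b_2·(x - 3) + c_2·(x - 3)² + d_2·(x - 3)³: c_2 = M_2/2 = -33/23, d_2 = (M_3 - M_2)/(6h_2) = 11/46, b_2 = Δ_2 - h_2(2M_2 + M_3)/6 = 44/23.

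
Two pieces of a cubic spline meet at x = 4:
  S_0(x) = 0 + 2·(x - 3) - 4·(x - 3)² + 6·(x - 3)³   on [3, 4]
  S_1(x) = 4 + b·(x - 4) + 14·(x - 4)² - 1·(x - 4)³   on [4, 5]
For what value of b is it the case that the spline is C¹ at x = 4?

12

S_0'(x) = 2 - 8·(x - 3) + 18·(x - 3)², so S_0'(4) = 12. On the right, S_1'(4) = b, so b = 12.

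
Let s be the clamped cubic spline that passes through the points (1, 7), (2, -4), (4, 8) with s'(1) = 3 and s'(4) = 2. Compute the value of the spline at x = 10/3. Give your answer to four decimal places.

Put M_i = s'' at the i-th knot. Here h = (1, 2) and Δ = (-11, 6), so the interior equations h_(i-1)·M_(i-1) + 2(h_(i-1)+h_i)·M_i + h_i·M_(i+1) = 6(Δ_i − Δ_(i-1)) read
  1·M_0 + 6·M_1 + 2·M_2 = 6(Δ_1 - Δ_0) = 102
Clamped end conditions give two more equations: 2h_0·M_0 + h_0·M_1 = 6(Δ_0 - s'(1)) = -84 and h_1·M_1 + 2h_1·M_2 = 6(s'(4) - Δ_1) = -24.
Solving the tridiagonal system: M_0 = -178/3, M_1 = 104/3, M_2 = -70/3.
On [2, 4], s(x) = -4 - 28/3·(x - 2) + 52/3·(x - 2)² - 29/6·(x - 2)³.
With (x - 2) = 4/3: s(10/3) = 236/81.

2.9136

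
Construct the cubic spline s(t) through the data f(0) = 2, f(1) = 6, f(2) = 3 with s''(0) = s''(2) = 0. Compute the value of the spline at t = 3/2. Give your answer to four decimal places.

5.1563

With M_i denoting the second derivative at x_i, h_i = 1, 1, and Δ_i = (y_(i+1) − y_i)/h_i = 4, -3:
  1·M_0 + 4·M_1 + 1·M_2 = 6(Δ_1 - Δ_0) = -42
Natural end conditions: M_0 = M_2 = 0.
Solving the tridiagonal system: M_0 = 0, M_1 = -21/2, M_2 = 0.
On [1, 2], s(t) = 6 + 1/2·(t - 1) - 21/4·(t - 1)² + 7/4·(t - 1)³.
With (t - 1) = 1/2: s(3/2) = 165/32.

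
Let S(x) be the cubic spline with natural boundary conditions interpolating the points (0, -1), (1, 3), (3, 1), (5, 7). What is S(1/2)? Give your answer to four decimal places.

1.4091

Put m_i = S'' at the i-th knot. Here h = (1, 2, 2) and Δ = (4, -1, 3), so the interior equations h_(i-1)·m_(i-1) + 2(h_(i-1)+h_i)·m_i + h_i·m_(i+1) = 6(Δ_i − Δ_(i-1)) read
  1·m_0 + 6·m_1 + 2·m_2 = 6(Δ_1 - Δ_0) = -30
  2·m_1 + 8·m_2 + 2·m_3 = 6(Δ_2 - Δ_1) = 24
Natural end conditions: m_0 = m_3 = 0.
Solving the tridiagonal system: m_0 = 0, m_1 = -72/11, m_2 = 51/11, m_3 = 0.
On [0, 1], S(x) = -1 + 56/11·x + 0·x² - 12/11·x³.
With x = 1/2: S(1/2) = 31/22.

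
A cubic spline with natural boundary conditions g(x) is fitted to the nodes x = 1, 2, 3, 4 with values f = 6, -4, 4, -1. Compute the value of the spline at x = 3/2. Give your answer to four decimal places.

Write σ_i for g''(x_i). With h_i = 1, 1, 1 and divided differences Δ_i = -10, 8, -5, the continuity of g' gives the tridiagonal system
  1·σ_0 + 4·σ_1 + 1·σ_2 = 6(Δ_1 - Δ_0) = 108
  1·σ_1 + 4·σ_2 + 1·σ_3 = 6(Δ_2 - Δ_1) = -78
Natural end conditions: σ_0 = σ_3 = 0.
Solving: σ_0 = 0, σ_1 = 34, σ_2 = -28, σ_3 = 0.
On [1, 2], g(x) = 6 - 47/3·(x - 1) + 0·(x - 1)² + 17/3·(x - 1)³.
With (x - 1) = 1/2: g(3/2) = -9/8.

-1.1250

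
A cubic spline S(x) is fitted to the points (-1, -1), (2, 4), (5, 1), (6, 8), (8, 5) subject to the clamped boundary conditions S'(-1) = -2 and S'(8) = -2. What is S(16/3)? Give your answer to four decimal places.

3.3322

Put σ_i = S'' at the i-th knot. Here h = (3, 3, 1, 2) and Δ = (5/3, -1, 7, -3/2), so the interior equations h_(i-1)·σ_(i-1) + 2(h_(i-1)+h_i)·σ_i + h_i·σ_(i+1) = 6(Δ_i − Δ_(i-1)) read
  3·σ_0 + 12·σ_1 + 3·σ_2 = 6(Δ_1 - Δ_0) = -16
  3·σ_1 + 8·σ_2 + 1·σ_3 = 6(Δ_2 - Δ_1) = 48
  1·σ_2 + 6·σ_3 + 2·σ_4 = 6(Δ_3 - Δ_2) = -51
Clamped end conditions give two more equations: 2h_0·σ_0 + h_0·σ_1 = 6(Δ_0 - S'(-1)) = 22 and h_3·σ_3 + 2h_3·σ_4 = 6(S'(8) - Δ_3) = -3.
Solving the tridiagonal system: σ_0 = 1021/162, σ_1 = -427/81, σ_2 = 1531/162, σ_3 = -955/81, σ_4 = 1667/324.
On [5, 6], S(x) = 1 + 157/27·(x - 5) + 1531/324·(x - 5)² - 1147/324·(x - 5)³.
With (x - 5) = 1/3: S(16/3) = 14575/4374.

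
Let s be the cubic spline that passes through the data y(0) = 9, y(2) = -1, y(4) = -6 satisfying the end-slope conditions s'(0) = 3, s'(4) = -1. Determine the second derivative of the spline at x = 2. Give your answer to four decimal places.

5.7500

Write σ_i for s''(x_i). With h_i = 2, 2 and divided differences Δ_i = -5, -5/2, the continuity of s' gives the tridiagonal system
  2·σ_0 + 8·σ_1 + 2·σ_2 = 6(Δ_1 - Δ_0) = 15
Clamped end conditions give two more equations: 2h_0·σ_0 + h_0·σ_1 = 6(Δ_0 - s'(0)) = -48 and h_1·σ_1 + 2h_1·σ_2 = 6(s'(4) - Δ_1) = 9.
Solving: σ_0 = -119/8, σ_1 = 23/4, σ_2 = -5/8.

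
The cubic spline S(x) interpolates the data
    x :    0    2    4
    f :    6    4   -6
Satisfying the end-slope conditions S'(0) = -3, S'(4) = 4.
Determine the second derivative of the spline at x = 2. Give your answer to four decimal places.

Write M_i for S''(x_i). With h_i = 2, 2 and divided differences Δ_i = -1, -5, the continuity of S' gives the tridiagonal system
  2·M_0 + 8·M_1 + 2·M_2 = 6(Δ_1 - Δ_0) = -24
Clamped end conditions give two more equations: 2h_0·M_0 + h_0·M_1 = 6(Δ_0 - S'(0)) = 12 and h_1·M_1 + 2h_1·M_2 = 6(S'(4) - Δ_1) = 54.
Forward elimination and back-substitution give M_0 = 31/4, M_1 = -19/2, M_2 = 73/4.

-9.5000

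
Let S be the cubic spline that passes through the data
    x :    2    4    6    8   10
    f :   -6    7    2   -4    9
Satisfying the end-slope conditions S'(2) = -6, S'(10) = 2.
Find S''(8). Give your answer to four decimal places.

With M_i denoting the second derivative at x_i, h_i = 2, 2, 2, 2, and Δ_i = (y_(i+1) − y_i)/h_i = 13/2, -5/2, -3, 13/2:
  2·M_0 + 8·M_1 + 2·M_2 = 6(Δ_1 - Δ_0) = -54
  2·M_1 + 8·M_2 + 2·M_3 = 6(Δ_2 - Δ_1) = -3
  2·M_2 + 8·M_3 + 2·M_4 = 6(Δ_3 - Δ_2) = 57
Clamped end conditions give two more equations: 2h_0·M_0 + h_0·M_1 = 6(Δ_0 - S'(2)) = 75 and h_3·M_3 + 2h_3·M_4 = 6(S'(10) - Δ_3) = -27.
Solving the tridiagonal system: M_0 = 2839/112, M_1 = -739/56, M_2 = 7/16, M_3 = 557/56, M_4 = -1313/112.

9.9464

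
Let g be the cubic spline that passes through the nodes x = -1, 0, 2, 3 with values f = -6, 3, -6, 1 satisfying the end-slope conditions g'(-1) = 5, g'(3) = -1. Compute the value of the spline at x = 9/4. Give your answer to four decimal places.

Put σ_i = g'' at the i-th knot. Here h = (1, 2, 1) and Δ = (9, -9/2, 7), so the interior equations h_(i-1)·σ_(i-1) + 2(h_(i-1)+h_i)·σ_i + h_i·σ_(i+1) = 6(Δ_i − Δ_(i-1)) read
  1·σ_0 + 6·σ_1 + 2·σ_2 = 6(Δ_1 - Δ_0) = -81
  2·σ_1 + 6·σ_2 + 1·σ_3 = 6(Δ_2 - Δ_1) = 69
Clamped end conditions give two more equations: 2h_0·σ_0 + h_0·σ_1 = 6(Δ_0 - g'(-1)) = 24 and h_2·σ_2 + 2h_2·σ_3 = 6(g'(3) - Δ_2) = -48.
Forward elimination and back-substitution give σ_0 = 177/7, σ_1 = -186/7, σ_2 = 186/7, σ_3 = -261/7.
On [2, 3], g(x) = -6 + 61/14·(x - 2) + 93/7·(x - 2)² - 149/14·(x - 2)³.
With (x - 2) = 1/4: g(9/4) = -3805/896.

-4.2467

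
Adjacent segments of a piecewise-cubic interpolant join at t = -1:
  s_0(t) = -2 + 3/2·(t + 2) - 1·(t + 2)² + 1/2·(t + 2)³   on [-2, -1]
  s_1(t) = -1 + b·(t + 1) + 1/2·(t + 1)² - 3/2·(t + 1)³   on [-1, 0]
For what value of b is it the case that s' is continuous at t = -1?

s_0'(t) = 3/2 - 2·(t + 2) + 3/2·(t + 2)², so s_0'(-1) = 1. On the right, s_1'(-1) = b, so b = 1.

1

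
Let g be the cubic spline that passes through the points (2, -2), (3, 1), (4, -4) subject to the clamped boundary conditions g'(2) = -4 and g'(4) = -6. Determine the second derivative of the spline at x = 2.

With m_i denoting the second derivative at x_i, h_i = 1, 1, and Δ_i = (y_(i+1) − y_i)/h_i = 3, -5:
  1·m_0 + 4·m_1 + 1·m_2 = 6(Δ_1 - Δ_0) = -48
Clamped end conditions give two more equations: 2h_0·m_0 + h_0·m_1 = 6(Δ_0 - g'(2)) = 42 and h_1·m_1 + 2h_1·m_2 = 6(g'(4) - Δ_1) = -6.
Solving: m_0 = 32, m_1 = -22, m_2 = 8.

32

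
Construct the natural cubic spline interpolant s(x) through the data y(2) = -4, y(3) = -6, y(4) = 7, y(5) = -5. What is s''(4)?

With M_i denoting the second derivative at x_i, h_i = 1, 1, 1, and Δ_i = (y_(i+1) − y_i)/h_i = -2, 13, -12:
  1·M_0 + 4·M_1 + 1·M_2 = 6(Δ_1 - Δ_0) = 90
  1·M_1 + 4·M_2 + 1·M_3 = 6(Δ_2 - Δ_1) = -150
Natural end conditions: M_0 = M_3 = 0.
Solving the tridiagonal system: M_0 = 0, M_1 = 34, M_2 = -46, M_3 = 0.

-46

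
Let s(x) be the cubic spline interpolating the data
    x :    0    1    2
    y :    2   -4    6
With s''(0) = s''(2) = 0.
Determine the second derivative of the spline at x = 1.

With M_i denoting the second derivative at x_i, h_i = 1, 1, and Δ_i = (y_(i+1) − y_i)/h_i = -6, 10:
  1·M_0 + 4·M_1 + 1·M_2 = 6(Δ_1 - Δ_0) = 96
Natural end conditions: M_0 = M_2 = 0.
Solving: M_0 = 0, M_1 = 24, M_2 = 0.

24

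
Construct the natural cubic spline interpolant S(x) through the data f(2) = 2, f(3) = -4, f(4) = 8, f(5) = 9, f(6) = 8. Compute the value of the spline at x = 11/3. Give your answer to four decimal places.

3.9365

Write M_i for S''(x_i). With h_i = 1, 1, 1, 1 and divided differences Δ_i = -6, 12, 1, -1, the continuity of S' gives the tridiagonal system
  1·M_0 + 4·M_1 + 1·M_2 = 6(Δ_1 - Δ_0) = 108
  1·M_1 + 4·M_2 + 1·M_3 = 6(Δ_2 - Δ_1) = -66
  1·M_2 + 4·M_3 + 1·M_4 = 6(Δ_3 - Δ_2) = -12
Natural end conditions: M_0 = M_4 = 0.
Hence M_0 = 0, M_1 = 234/7, M_2 = -180/7, M_3 = 24/7, M_4 = 0.
On [3, 4], S(x) = -4 + 36/7·(x - 3) + 117/7·(x - 3)² - 69/7·(x - 3)³.
With (x - 3) = 2/3: S(11/3) = 248/63.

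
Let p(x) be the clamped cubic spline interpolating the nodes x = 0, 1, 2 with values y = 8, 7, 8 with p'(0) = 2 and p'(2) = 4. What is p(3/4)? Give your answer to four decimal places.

Put M_i = p'' at the i-th knot. Here h = (1, 1) and Δ = (-1, 1), so the interior equations h_(i-1)·M_(i-1) + 2(h_(i-1)+h_i)·M_i + h_i·M_(i+1) = 6(Δ_i − Δ_(i-1)) read
  1·M_0 + 4·M_1 + 1·M_2 = 6(Δ_1 - Δ_0) = 12
Clamped end conditions give two more equations: 2h_0·M_0 + h_0·M_1 = 6(Δ_0 - p'(0)) = -18 and h_1·M_1 + 2h_1·M_2 = 6(p'(2) - Δ_1) = 18.
Solving the tridiagonal system: M_0 = -11, M_1 = 4, M_2 = 7.
On [0, 1], p(x) = 8 + 2·x - 11/2·x² + 5/2·x³.
With x = 3/4: p(3/4) = 955/128.

7.4609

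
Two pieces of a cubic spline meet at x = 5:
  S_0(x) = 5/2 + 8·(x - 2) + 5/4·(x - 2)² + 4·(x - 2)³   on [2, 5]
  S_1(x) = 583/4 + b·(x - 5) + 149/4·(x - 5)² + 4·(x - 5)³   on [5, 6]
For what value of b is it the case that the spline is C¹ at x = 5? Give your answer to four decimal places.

123.5000

S_0'(x) = 8 + 5/2·(x - 2) + 12·(x - 2)², so S_0'(5) = 247/2. On the right, S_1'(5) = b, so b = 247/2.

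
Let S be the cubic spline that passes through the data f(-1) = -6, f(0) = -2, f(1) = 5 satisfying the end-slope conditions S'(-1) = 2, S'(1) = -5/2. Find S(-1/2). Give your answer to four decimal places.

With σ_i denoting the second derivative at x_i, h_i = 1, 1, and Δ_i = (y_(i+1) − y_i)/h_i = 4, 7:
  1·σ_0 + 4·σ_1 + 1·σ_2 = 6(Δ_1 - Δ_0) = 18
Clamped end conditions give two more equations: 2h_0·σ_0 + h_0·σ_1 = 6(Δ_0 - S'(-1)) = 12 and h_1·σ_1 + 2h_1·σ_2 = 6(S'(1) - Δ_1) = -57.
Solving the tridiagonal system: σ_0 = -3/4, σ_1 = 27/2, σ_2 = -141/4.
On [-1, 0], S(t) = -6 + 2·(t + 1) - 3/8·(t + 1)² + 19/8·(t + 1)³.
With (t + 1) = 1/2: S(-1/2) = -307/64.

-4.7969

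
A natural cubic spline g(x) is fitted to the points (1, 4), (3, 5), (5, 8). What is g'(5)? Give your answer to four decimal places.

Write m_i for g''(x_i). With h_i = 2, 2 and divided differences Δ_i = 1/2, 3/2, the continuity of g' gives the tridiagonal system
  2·m_0 + 8·m_1 + 2·m_2 = 6(Δ_1 - Δ_0) = 6
Natural end conditions: m_0 = m_2 = 0.
Hence m_0 = 0, m_1 = 3/4, m_2 = 0.
On [3, 5], g'(x) = b_1 + 2c_1·(x - 3) + 3d_1·(x - 3)² with b_1 = Δ_1 - h_1(2m_1 + m_2)/6 = 1, c_1 = m_1/2 = 3/8, d_1 = (m_2 - m_1)/(6h_1) = -1/16. So g'(5) = 7/4.

1.7500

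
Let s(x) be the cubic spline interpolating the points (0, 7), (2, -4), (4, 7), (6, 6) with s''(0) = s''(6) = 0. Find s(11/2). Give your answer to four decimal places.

7.3438

With M_i denoting the second derivative at x_i, h_i = 2, 2, 2, and Δ_i = (y_(i+1) − y_i)/h_i = -11/2, 11/2, -1/2:
  2·M_0 + 8·M_1 + 2·M_2 = 6(Δ_1 - Δ_0) = 66
  2·M_1 + 8·M_2 + 2·M_3 = 6(Δ_2 - Δ_1) = -36
Natural end conditions: M_0 = M_3 = 0.
Solving: M_0 = 0, M_1 = 10, M_2 = -7, M_3 = 0.
On [4, 6], s(x) = 7 + 25/6·(x - 4) - 7/2·(x - 4)² + 7/12·(x - 4)³.
With (x - 4) = 3/2: s(11/2) = 235/32.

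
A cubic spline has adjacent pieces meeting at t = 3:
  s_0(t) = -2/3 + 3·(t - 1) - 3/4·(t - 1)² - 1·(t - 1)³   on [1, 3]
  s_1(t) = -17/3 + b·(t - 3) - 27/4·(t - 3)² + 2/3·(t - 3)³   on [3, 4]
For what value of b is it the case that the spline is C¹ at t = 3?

s_0'(t) = 3 - 3/2·(t - 1) - 3·(t - 1)², so s_0'(3) = -12. On the right, s_1'(3) = b, so b = -12.

-12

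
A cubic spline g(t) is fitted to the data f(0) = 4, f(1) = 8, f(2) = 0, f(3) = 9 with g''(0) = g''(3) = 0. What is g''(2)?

Let M_i = g''(x_i). Step sizes h_i = 1, 1, 1; slopes of the chords Δ_i = (y_(i+1) - y_i)/h_i = 4, -8, 9.
  1·M_0 + 4·M_1 + 1·M_2 = 6(Δ_1 - Δ_0) = -72
  1·M_1 + 4·M_2 + 1·M_3 = 6(Δ_2 - Δ_1) = 102
Natural end conditions: M_0 = M_3 = 0.
Forward elimination and back-substitution give M_0 = 0, M_1 = -26, M_2 = 32, M_3 = 0.

32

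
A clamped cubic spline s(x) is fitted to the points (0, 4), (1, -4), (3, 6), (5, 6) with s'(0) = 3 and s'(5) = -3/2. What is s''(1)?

24

Write M_i for s''(x_i). With h_i = 1, 2, 2 and divided differences Δ_i = -8, 5, 0, the continuity of s' gives the tridiagonal system
  1·M_0 + 6·M_1 + 2·M_2 = 6(Δ_1 - Δ_0) = 78
  2·M_1 + 8·M_2 + 2·M_3 = 6(Δ_2 - Δ_1) = -30
Clamped end conditions give two more equations: 2h_0·M_0 + h_0·M_1 = 6(Δ_0 - s'(0)) = -66 and h_2·M_2 + 2h_2·M_3 = 6(s'(5) - Δ_2) = -9.
Hence M_0 = -45, M_1 = 24, M_2 = -21/2, M_3 = 3.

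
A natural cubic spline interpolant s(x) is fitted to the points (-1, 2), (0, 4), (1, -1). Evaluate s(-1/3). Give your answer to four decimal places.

With M_i denoting the second derivative at x_i, h_i = 1, 1, and Δ_i = (y_(i+1) − y_i)/h_i = 2, -5:
  1·M_0 + 4·M_1 + 1·M_2 = 6(Δ_1 - Δ_0) = -42
Natural end conditions: M_0 = M_2 = 0.
Hence M_0 = 0, M_1 = -21/2, M_2 = 0.
On [-1, 0], s(x) = 2 + 15/4·(x + 1) + 0·(x + 1)² - 7/4·(x + 1)³.
With (x + 1) = 2/3: s(-1/3) = 215/54.

3.9815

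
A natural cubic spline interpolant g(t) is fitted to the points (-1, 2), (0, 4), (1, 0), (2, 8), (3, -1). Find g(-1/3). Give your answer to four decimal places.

Write M_i for g''(x_i). With h_i = 1, 1, 1, 1 and divided differences Δ_i = 2, -4, 8, -9, the continuity of g' gives the tridiagonal system
  1·M_0 + 4·M_1 + 1·M_2 = 6(Δ_1 - Δ_0) = -36
  1·M_1 + 4·M_2 + 1·M_3 = 6(Δ_2 - Δ_1) = 72
  1·M_2 + 4·M_3 + 1·M_4 = 6(Δ_3 - Δ_2) = -102
Natural end conditions: M_0 = M_4 = 0.
Hence M_0 = 0, M_1 = -465/28, M_2 = 213/7, M_3 = -927/28, M_4 = 0.
On [-1, 0], g(t) = 2 + 267/56·(t + 1) + 0·(t + 1)² - 155/56·(t + 1)³.
With (t + 1) = 2/3: g(-1/3) = 3295/756.

4.3585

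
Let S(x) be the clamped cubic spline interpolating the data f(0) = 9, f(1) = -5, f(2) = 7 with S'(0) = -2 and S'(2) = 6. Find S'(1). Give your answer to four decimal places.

Let m_i = S''(x_i). Step sizes h_i = 1, 1; slopes of the chords Δ_i = (y_(i+1) - y_i)/h_i = -14, 12.
  1·m_0 + 4·m_1 + 1·m_2 = 6(Δ_1 - Δ_0) = 156
Clamped end conditions give two more equations: 2h_0·m_0 + h_0·m_1 = 6(Δ_0 - S'(0)) = -72 and h_1·m_1 + 2h_1·m_2 = 6(S'(2) - Δ_1) = -36.
Hence m_0 = -71, m_1 = 70, m_2 = -53.
On [1, 2], S'(x) = b_1 + 2c_1·(x - 1) + 3d_1·(x - 1)² with b_1 = Δ_1 - h_1(2m_1 + m_2)/6 = -5/2, c_1 = m_1/2 = 35, d_1 = (m_2 - m_1)/(6h_1) = -41/2. So S'(1) = -5/2.

-2.5000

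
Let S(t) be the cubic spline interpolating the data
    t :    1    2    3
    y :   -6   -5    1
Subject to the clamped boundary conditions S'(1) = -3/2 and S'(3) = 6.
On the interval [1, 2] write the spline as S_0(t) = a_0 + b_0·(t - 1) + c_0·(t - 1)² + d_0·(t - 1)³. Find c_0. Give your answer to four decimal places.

1.8750

Let m_i = S''(x_i). Step sizes h_i = 1, 1; slopes of the chords Δ_i = (y_(i+1) - y_i)/h_i = 1, 6.
  1·m_0 + 4·m_1 + 1·m_2 = 6(Δ_1 - Δ_0) = 30
Clamped end conditions give two more equations: 2h_0·m_0 + h_0·m_1 = 6(Δ_0 - S'(1)) = 15 and h_1·m_1 + 2h_1·m_2 = 6(S'(3) - Δ_1) = 0.
Forward elimination and back-substitution give m_0 = 15/4, m_1 = 15/2, m_2 = -15/4.
On [1, 2], with S_0(t) = a_0 + b_0·(t - 1) + c_0·(t - 1)² + d_0·(t - 1)³: c_0 = m_0/2 = 15/8, d_0 = (m_1 - m_0)/(6h_0) = 5/8, b_0 = Δ_0 - h_0(2m_0 + m_1)/6 = -3/2.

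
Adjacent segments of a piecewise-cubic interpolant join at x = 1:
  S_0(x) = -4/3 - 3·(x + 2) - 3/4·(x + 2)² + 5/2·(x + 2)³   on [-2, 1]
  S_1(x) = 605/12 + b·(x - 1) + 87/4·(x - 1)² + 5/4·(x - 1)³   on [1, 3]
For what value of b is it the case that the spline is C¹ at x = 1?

S_0'(x) = -3 - 3/2·(x + 2) + 15/2·(x + 2)², so S_0'(1) = 60. On the right, S_1'(1) = b, so b = 60.

60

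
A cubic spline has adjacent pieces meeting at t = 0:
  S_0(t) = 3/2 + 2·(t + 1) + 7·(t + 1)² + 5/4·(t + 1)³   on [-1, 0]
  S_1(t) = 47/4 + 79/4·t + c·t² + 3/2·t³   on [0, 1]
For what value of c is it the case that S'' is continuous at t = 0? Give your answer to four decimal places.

S_0''(t) = 14 + 15/2·(t + 1), so S_0''(0) = 43/2. On the right, S_1''(0) = 2c, so c = 43/4.

10.7500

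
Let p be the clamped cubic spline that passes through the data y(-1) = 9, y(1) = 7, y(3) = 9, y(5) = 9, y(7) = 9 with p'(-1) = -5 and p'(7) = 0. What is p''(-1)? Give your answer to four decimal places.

Let σ_i = p''(x_i). Step sizes h_i = 2, 2, 2, 2; slopes of the chords Δ_i = (y_(i+1) - y_i)/h_i = -1, 1, 0, 0.
  2·σ_0 + 8·σ_1 + 2·σ_2 = 6(Δ_1 - Δ_0) = 12
  2·σ_1 + 8·σ_2 + 2·σ_3 = 6(Δ_2 - Δ_1) = -6
  2·σ_2 + 8·σ_3 + 2·σ_4 = 6(Δ_3 - Δ_2) = 0
Clamped end conditions give two more equations: 2h_0·σ_0 + h_0·σ_1 = 6(Δ_0 - p'(-1)) = 24 and h_3·σ_3 + 2h_3·σ_4 = 6(p'(7) - Δ_3) = 0.
Hence σ_0 = 47/8, σ_1 = 1/4, σ_2 = -7/8, σ_3 = 1/4, σ_4 = -1/8.

5.8750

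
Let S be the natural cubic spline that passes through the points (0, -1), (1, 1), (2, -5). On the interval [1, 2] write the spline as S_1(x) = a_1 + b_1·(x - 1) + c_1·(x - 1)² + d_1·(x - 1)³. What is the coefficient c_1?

Let M_i = S''(x_i). Step sizes h_i = 1, 1; slopes of the chords Δ_i = (y_(i+1) - y_i)/h_i = 2, -6.
  1·M_0 + 4·M_1 + 1·M_2 = 6(Δ_1 - Δ_0) = -48
Natural end conditions: M_0 = M_2 = 0.
Hence M_0 = 0, M_1 = -12, M_2 = 0.
On [1, 2], with S_1(x) = a_1 + b_1·(x - 1) + c_1·(x - 1)² + d_1·(x - 1)³: c_1 = M_1/2 = -6, d_1 = (M_2 - M_1)/(6h_1) = 2, b_1 = Δ_1 - h_1(2M_1 + M_2)/6 = -2.

-6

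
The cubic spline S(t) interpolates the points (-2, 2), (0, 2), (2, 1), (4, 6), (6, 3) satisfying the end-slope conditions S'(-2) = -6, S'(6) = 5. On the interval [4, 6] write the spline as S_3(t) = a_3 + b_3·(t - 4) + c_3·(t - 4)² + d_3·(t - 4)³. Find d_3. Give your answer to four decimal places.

1.7790

With M_i denoting the second derivative at x_i, h_i = 2, 2, 2, 2, and Δ_i = (y_(i+1) − y_i)/h_i = 0, -1/2, 5/2, -3/2:
  2·M_0 + 8·M_1 + 2·M_2 = 6(Δ_1 - Δ_0) = -3
  2·M_1 + 8·M_2 + 2·M_3 = 6(Δ_2 - Δ_1) = 18
  2·M_2 + 8·M_3 + 2·M_4 = 6(Δ_3 - Δ_2) = -24
Clamped end conditions give two more equations: 2h_0·M_0 + h_0·M_1 = 6(Δ_0 - S'(-2)) = 36 and h_3·M_3 + 2h_3·M_4 = 6(S'(6) - Δ_3) = 39.
Solving the tridiagonal system: M_0 = 1261/112, M_1 = -253/56, M_2 = 85/16, M_3 = -433/56, M_4 = 1525/112.
On [4, 6], with S_3(t) = a_3 + b_3·(t - 4) + c_3·(t - 4)² + d_3·(t - 4)³: c_3 = M_3/2 = -433/112, d_3 = (M_4 - M_3)/(6h_3) = 797/448, b_3 = Δ_3 - h_3(2M_3 + M_4)/6 = -99/112.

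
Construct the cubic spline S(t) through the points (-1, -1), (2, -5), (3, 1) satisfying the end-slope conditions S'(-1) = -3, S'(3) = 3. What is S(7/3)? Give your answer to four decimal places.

Let M_i = S''(x_i). Step sizes h_i = 3, 1; slopes of the chords Δ_i = (y_(i+1) - y_i)/h_i = -4/3, 6.
  3·M_0 + 8·M_1 + 1·M_2 = 6(Δ_1 - Δ_0) = 44
Clamped end conditions give two more equations: 2h_0·M_0 + h_0·M_1 = 6(Δ_0 - S'(-1)) = 10 and h_1·M_1 + 2h_1·M_2 = 6(S'(3) - Δ_1) = -18.
Solving: M_0 = -7/3, M_1 = 8, M_2 = -13.
On [2, 3], S(t) = -5 + 11/2·(t - 2) + 4·(t - 2)² - 7/2·(t - 2)³.
With (t - 2) = 1/3: S(7/3) = -77/27.

-2.8519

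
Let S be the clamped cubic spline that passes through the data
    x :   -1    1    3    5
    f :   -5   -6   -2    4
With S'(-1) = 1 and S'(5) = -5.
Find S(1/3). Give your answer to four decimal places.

With M_i denoting the second derivative at x_i, h_i = 2, 2, 2, and Δ_i = (y_(i+1) − y_i)/h_i = -1/2, 2, 3:
  2·M_0 + 8·M_1 + 2·M_2 = 6(Δ_1 - Δ_0) = 15
  2·M_1 + 8·M_2 + 2·M_3 = 6(Δ_2 - Δ_1) = 6
Clamped end conditions give two more equations: 2h_0·M_0 + h_0·M_1 = 6(Δ_0 - S'(-1)) = -9 and h_2·M_2 + 2h_2·M_3 = 6(S'(5) - Δ_2) = -48.
Solving the tridiagonal system: M_0 = -31/10, M_1 = 17/10, M_2 = 19/5, M_3 = -139/10.
On [-1, 1], S(x) = -5 + 1·(x + 1) - 31/20·(x + 1)² + 2/5·(x + 1)³.
With (x + 1) = 4/3: S(1/3) = -739/135.

-5.4741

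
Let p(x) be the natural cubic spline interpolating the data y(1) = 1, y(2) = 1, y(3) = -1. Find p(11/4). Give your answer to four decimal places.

Put M_i = p'' at the i-th knot. Here h = (1, 1) and Δ = (0, -2), so the interior equations h_(i-1)·M_(i-1) + 2(h_(i-1)+h_i)·M_i + h_i·M_(i+1) = 6(Δ_i − Δ_(i-1)) read
  1·M_0 + 4·M_1 + 1·M_2 = 6(Δ_1 - Δ_0) = -12
Natural end conditions: M_0 = M_2 = 0.
Hence M_0 = 0, M_1 = -3, M_2 = 0.
On [2, 3], p(x) = 1 - 1·(x - 2) - 3/2·(x - 2)² + 1/2·(x - 2)³.
With (x - 2) = 3/4: p(11/4) = -49/128.

-0.3828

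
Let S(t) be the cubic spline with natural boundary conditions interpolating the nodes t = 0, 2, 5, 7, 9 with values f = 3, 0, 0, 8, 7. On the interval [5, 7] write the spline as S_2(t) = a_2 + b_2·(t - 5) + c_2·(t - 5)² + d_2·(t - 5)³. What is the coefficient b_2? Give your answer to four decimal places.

Put m_i = S'' at the i-th knot. Here h = (2, 3, 2, 2) and Δ = (-3/2, 0, 4, -1/2), so the interior equations h_(i-1)·m_(i-1) + 2(h_(i-1)+h_i)·m_i + h_i·m_(i+1) = 6(Δ_i − Δ_(i-1)) read
  2·m_0 + 10·m_1 + 3·m_2 = 6(Δ_1 - Δ_0) = 9
  3·m_1 + 10·m_2 + 2·m_3 = 6(Δ_2 - Δ_1) = 24
  2·m_2 + 8·m_3 + 2·m_4 = 6(Δ_3 - Δ_2) = -27
Natural end conditions: m_0 = m_4 = 0.
Hence m_0 = 0, m_1 = -27/344, m_2 = 561/172, m_3 = -2883/688, m_4 = 0.
On [5, 7], with S_2(t) = a_2 + b_2·(t - 5) + c_2·(t - 5)² + d_2·(t - 5)³: c_2 = m_2/2 = 561/344, d_2 = (m_3 - m_2)/(6h_2) = -1709/2752, b_2 = Δ_2 - h_2(2m_2 + m_3)/6 = 2217/688.

3.2224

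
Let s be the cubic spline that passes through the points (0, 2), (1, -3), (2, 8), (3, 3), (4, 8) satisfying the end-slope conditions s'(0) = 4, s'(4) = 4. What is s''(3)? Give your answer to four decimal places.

30.4286

Let M_i = s''(x_i). Step sizes h_i = 1, 1, 1, 1; slopes of the chords Δ_i = (y_(i+1) - y_i)/h_i = -5, 11, -5, 5.
  1·M_0 + 4·M_1 + 1·M_2 = 6(Δ_1 - Δ_0) = 96
  1·M_1 + 4·M_2 + 1·M_3 = 6(Δ_2 - Δ_1) = -96
  1·M_2 + 4·M_3 + 1·M_4 = 6(Δ_3 - Δ_2) = 60
Clamped end conditions give two more equations: 2h_0·M_0 + h_0·M_1 = 6(Δ_0 - s'(0)) = -54 and h_3·M_3 + 2h_3·M_4 = 6(s'(4) - Δ_3) = -6.
Hence M_0 = -711/14, M_1 = 333/7, M_2 = -87/2, M_3 = 213/7, M_4 = -255/14.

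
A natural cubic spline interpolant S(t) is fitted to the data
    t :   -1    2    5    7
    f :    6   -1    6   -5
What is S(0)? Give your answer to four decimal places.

Let m_i = S''(x_i). Step sizes h_i = 3, 3, 2; slopes of the chords Δ_i = (y_(i+1) - y_i)/h_i = -7/3, 7/3, -11/2.
  3·m_0 + 12·m_1 + 3·m_2 = 6(Δ_1 - Δ_0) = 28
  3·m_1 + 10·m_2 + 2·m_3 = 6(Δ_2 - Δ_1) = -47
Natural end conditions: m_0 = m_3 = 0.
Solving: m_0 = 0, m_1 = 421/111, m_2 = -216/37, m_3 = 0.
On [-1, 2], S(t) = 6 - 313/74·(t + 1) + 0·(t + 1)² + 421/1998·(t + 1)³.
With (t + 1) = 1: S(0) = 1979/999.

1.9810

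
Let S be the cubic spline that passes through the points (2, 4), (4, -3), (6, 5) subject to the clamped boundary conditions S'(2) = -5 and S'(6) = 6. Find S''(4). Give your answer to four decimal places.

5.7500

Put M_i = S'' at the i-th knot. Here h = (2, 2) and Δ = (-7/2, 4), so the interior equations h_(i-1)·M_(i-1) + 2(h_(i-1)+h_i)·M_i + h_i·M_(i+1) = 6(Δ_i − Δ_(i-1)) read
  2·M_0 + 8·M_1 + 2·M_2 = 6(Δ_1 - Δ_0) = 45
Clamped end conditions give two more equations: 2h_0·M_0 + h_0·M_1 = 6(Δ_0 - S'(2)) = 9 and h_1·M_1 + 2h_1·M_2 = 6(S'(6) - Δ_1) = 12.
Solving the tridiagonal system: M_0 = -5/8, M_1 = 23/4, M_2 = 1/8.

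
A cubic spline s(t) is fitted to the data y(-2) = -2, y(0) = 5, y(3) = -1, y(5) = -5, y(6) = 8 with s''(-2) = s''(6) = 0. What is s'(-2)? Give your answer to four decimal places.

4.3617

Write M_i for s''(x_i). With h_i = 2, 3, 2, 1 and divided differences Δ_i = 7/2, -2, -2, 13, the continuity of s' gives the tridiagonal system
  2·M_0 + 10·M_1 + 3·M_2 = 6(Δ_1 - Δ_0) = -33
  3·M_1 + 10·M_2 + 2·M_3 = 6(Δ_2 - Δ_1) = 0
  2·M_2 + 6·M_3 + 1·M_4 = 6(Δ_3 - Δ_2) = 90
Natural end conditions: M_0 = M_4 = 0.
Forward elimination and back-substitution give M_0 = 0, M_1 = -654/253, M_2 = -603/253, M_3 = 3996/253, M_4 = 0.
On [-2, 0], s'(t) = b_0 + 2c_0·(t + 2) + 3d_0·(t + 2)² with b_0 = Δ_0 - h_0(2M_0 + M_1)/6 = 2207/506, c_0 = M_0/2 = 0, d_0 = (M_1 - M_0)/(6h_0) = -109/506. So s'(-2) = 2207/506.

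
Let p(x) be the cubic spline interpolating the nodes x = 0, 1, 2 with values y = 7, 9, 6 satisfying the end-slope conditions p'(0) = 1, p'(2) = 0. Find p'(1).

Put M_i = p'' at the i-th knot. Here h = (1, 1) and Δ = (2, -3), so the interior equations h_(i-1)·M_(i-1) + 2(h_(i-1)+h_i)·M_i + h_i·M_(i+1) = 6(Δ_i − Δ_(i-1)) read
  1·M_0 + 4·M_1 + 1·M_2 = 6(Δ_1 - Δ_0) = -30
Clamped end conditions give two more equations: 2h_0·M_0 + h_0·M_1 = 6(Δ_0 - p'(0)) = 6 and h_1·M_1 + 2h_1·M_2 = 6(p'(2) - Δ_1) = 18.
Forward elimination and back-substitution give M_0 = 10, M_1 = -14, M_2 = 16.
On [1, 2], p'(x) = b_1 + 2c_1·(x - 1) + 3d_1·(x - 1)² with b_1 = Δ_1 - h_1(2M_1 + M_2)/6 = -1, c_1 = M_1/2 = -7, d_1 = (M_2 - M_1)/(6h_1) = 5. So p'(1) = -1.

-1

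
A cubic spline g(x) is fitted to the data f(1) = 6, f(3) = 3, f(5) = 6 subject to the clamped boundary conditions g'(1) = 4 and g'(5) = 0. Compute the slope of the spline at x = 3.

-1

With M_i denoting the second derivative at x_i, h_i = 2, 2, and Δ_i = (y_(i+1) − y_i)/h_i = -3/2, 3/2:
  2·M_0 + 8·M_1 + 2·M_2 = 6(Δ_1 - Δ_0) = 18
Clamped end conditions give two more equations: 2h_0·M_0 + h_0·M_1 = 6(Δ_0 - g'(1)) = -33 and h_1·M_1 + 2h_1·M_2 = 6(g'(5) - Δ_1) = -9.
Forward elimination and back-substitution give M_0 = -23/2, M_1 = 13/2, M_2 = -11/2.
On [3, 5], g'(x) = b_1 + 2c_1·(x - 3) + 3d_1·(x - 3)² with b_1 = Δ_1 - h_1(2M_1 + M_2)/6 = -1, c_1 = M_1/2 = 13/4, d_1 = (M_2 - M_1)/(6h_1) = -1. So g'(3) = -1.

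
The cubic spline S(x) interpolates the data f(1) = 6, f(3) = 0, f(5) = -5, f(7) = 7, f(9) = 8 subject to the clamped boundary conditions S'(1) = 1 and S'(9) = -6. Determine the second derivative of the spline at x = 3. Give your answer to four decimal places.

With M_i denoting the second derivative at x_i, h_i = 2, 2, 2, 2, and Δ_i = (y_(i+1) − y_i)/h_i = -3, -5/2, 6, 1/2:
  2·M_0 + 8·M_1 + 2·M_2 = 6(Δ_1 - Δ_0) = 3
  2·M_1 + 8·M_2 + 2·M_3 = 6(Δ_2 - Δ_1) = 51
  2·M_2 + 8·M_3 + 2·M_4 = 6(Δ_3 - Δ_2) = -33
Clamped end conditions give two more equations: 2h_0·M_0 + h_0·M_1 = 6(Δ_0 - S'(1)) = -24 and h_3·M_3 + 2h_3·M_4 = 6(S'(9) - Δ_3) = -39.
Solving the tridiagonal system: M_0 = -337/56, M_1 = 1/28, M_2 = 59/8, M_3 = -113/28, M_4 = -433/56.

0.0357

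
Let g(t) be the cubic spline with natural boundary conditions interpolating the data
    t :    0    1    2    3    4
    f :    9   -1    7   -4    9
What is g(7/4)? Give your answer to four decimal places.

6.2171

Put M_i = g'' at the i-th knot. Here h = (1, 1, 1, 1) and Δ = (-10, 8, -11, 13), so the interior equations h_(i-1)·M_(i-1) + 2(h_(i-1)+h_i)·M_i + h_i·M_(i+1) = 6(Δ_i − Δ_(i-1)) read
  1·M_0 + 4·M_1 + 1·M_2 = 6(Δ_1 - Δ_0) = 108
  1·M_1 + 4·M_2 + 1·M_3 = 6(Δ_2 - Δ_1) = -114
  1·M_2 + 4·M_3 + 1·M_4 = 6(Δ_3 - Δ_2) = 144
Natural end conditions: M_0 = M_4 = 0.
Hence M_0 = 0, M_1 = 555/14, M_2 = -354/7, M_3 = 681/14, M_4 = 0.
On [1, 2], g(t) = -1 + 45/14·(t - 1) + 555/28·(t - 1)² - 421/28·(t - 1)³.
With (t - 1) = 3/4: g(7/4) = 11141/1792.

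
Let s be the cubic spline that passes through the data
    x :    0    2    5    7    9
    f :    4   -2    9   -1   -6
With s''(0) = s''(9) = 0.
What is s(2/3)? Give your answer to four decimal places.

With m_i denoting the second derivative at x_i, h_i = 2, 3, 2, 2, and Δ_i = (y_(i+1) − y_i)/h_i = -3, 11/3, -5, -5/2:
  2·m_0 + 10·m_1 + 3·m_2 = 6(Δ_1 - Δ_0) = 40
  3·m_1 + 10·m_2 + 2·m_3 = 6(Δ_2 - Δ_1) = -52
  2·m_2 + 8·m_3 + 2·m_4 = 6(Δ_3 - Δ_2) = 15
Natural end conditions: m_0 = m_4 = 0.
Forward elimination and back-substitution give m_0 = 0, m_1 = 2189/344, m_2 = -1355/172, m_3 = 2645/688, m_4 = 0.
On [0, 2], s(x) = 4 - 5285/1032·x + 0·x² + 2189/4128·x³.
With x = 2/3: s(2/3) = 2588/3483.

0.7430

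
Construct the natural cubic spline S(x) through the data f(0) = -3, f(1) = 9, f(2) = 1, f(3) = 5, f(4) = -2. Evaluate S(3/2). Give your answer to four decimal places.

Put M_i = S'' at the i-th knot. Here h = (1, 1, 1, 1) and Δ = (12, -8, 4, -7), so the interior equations h_(i-1)·M_(i-1) + 2(h_(i-1)+h_i)·M_i + h_i·M_(i+1) = 6(Δ_i − Δ_(i-1)) read
  1·M_0 + 4·M_1 + 1·M_2 = 6(Δ_1 - Δ_0) = -120
  1·M_1 + 4·M_2 + 1·M_3 = 6(Δ_2 - Δ_1) = 72
  1·M_2 + 4·M_3 + 1·M_4 = 6(Δ_3 - Δ_2) = -66
Natural end conditions: M_0 = M_4 = 0.
Hence M_0 = 0, M_1 = -1077/28, M_2 = 237/7, M_3 = -699/28, M_4 = 0.
On [1, 2], S(x) = 9 - 23/28·(x - 1) - 1077/56·(x - 1)² + 675/56·(x - 1)³.
With (x - 1) = 1/2: S(3/2) = 2369/448.

5.2879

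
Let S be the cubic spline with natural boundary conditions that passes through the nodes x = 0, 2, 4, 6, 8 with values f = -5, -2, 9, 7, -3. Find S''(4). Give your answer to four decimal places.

-5.5714

Write M_i for S''(x_i). With h_i = 2, 2, 2, 2 and divided differences Δ_i = 3/2, 11/2, -1, -5, the continuity of S' gives the tridiagonal system
  2·M_0 + 8·M_1 + 2·M_2 = 6(Δ_1 - Δ_0) = 24
  2·M_1 + 8·M_2 + 2·M_3 = 6(Δ_2 - Δ_1) = -39
  2·M_2 + 8·M_3 + 2·M_4 = 6(Δ_3 - Δ_2) = -24
Natural end conditions: M_0 = M_4 = 0.
Hence M_0 = 0, M_1 = 123/28, M_2 = -39/7, M_3 = -45/28, M_4 = 0.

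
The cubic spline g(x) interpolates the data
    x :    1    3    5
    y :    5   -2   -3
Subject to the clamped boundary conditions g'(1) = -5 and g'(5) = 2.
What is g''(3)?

With σ_i denoting the second derivative at x_i, h_i = 2, 2, and Δ_i = (y_(i+1) − y_i)/h_i = -7/2, -1/2:
  2·σ_0 + 8·σ_1 + 2·σ_2 = 6(Δ_1 - Δ_0) = 18
Clamped end conditions give two more equations: 2h_0·σ_0 + h_0·σ_1 = 6(Δ_0 - g'(1)) = 9 and h_1·σ_1 + 2h_1·σ_2 = 6(g'(5) - Δ_1) = 15.
Hence σ_0 = 7/4, σ_1 = 1, σ_2 = 13/4.

1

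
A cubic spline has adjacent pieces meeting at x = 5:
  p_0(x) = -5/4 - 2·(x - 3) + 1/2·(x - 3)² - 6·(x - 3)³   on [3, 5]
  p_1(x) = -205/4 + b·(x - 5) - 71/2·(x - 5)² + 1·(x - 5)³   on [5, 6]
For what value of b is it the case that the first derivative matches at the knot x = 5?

-72

p_0'(x) = -2 + 1·(x - 3) - 18·(x - 3)², so p_0'(5) = -72. On the right, p_1'(5) = b, so b = -72.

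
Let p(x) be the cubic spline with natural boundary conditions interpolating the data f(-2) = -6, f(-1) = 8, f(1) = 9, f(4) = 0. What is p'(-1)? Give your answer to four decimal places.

Put σ_i = p'' at the i-th knot. Here h = (1, 2, 3) and Δ = (14, 1/2, -3), so the interior equations h_(i-1)·σ_(i-1) + 2(h_(i-1)+h_i)·σ_i + h_i·σ_(i+1) = 6(Δ_i − Δ_(i-1)) read
  1·σ_0 + 6·σ_1 + 2·σ_2 = 6(Δ_1 - Δ_0) = -81
  2·σ_1 + 10·σ_2 + 3·σ_3 = 6(Δ_2 - Δ_1) = -21
Natural end conditions: σ_0 = σ_3 = 0.
Solving the tridiagonal system: σ_0 = 0, σ_1 = -96/7, σ_2 = 9/14, σ_3 = 0.
On [-1, 1], p'(x) = b_1 + 2c_1·(x + 1) + 3d_1·(x + 1)² with b_1 = Δ_1 - h_1(2σ_1 + σ_2)/6 = 66/7, c_1 = σ_1/2 = -48/7, d_1 = (σ_2 - σ_1)/(6h_1) = 67/56. So p'(-1) = 66/7.

9.4286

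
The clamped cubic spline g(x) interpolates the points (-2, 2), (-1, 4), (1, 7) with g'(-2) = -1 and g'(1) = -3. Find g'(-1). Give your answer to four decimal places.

With m_i denoting the second derivative at x_i, h_i = 1, 2, and Δ_i = (y_(i+1) − y_i)/h_i = 2, 3/2:
  1·m_0 + 6·m_1 + 2·m_2 = 6(Δ_1 - Δ_0) = -3
Clamped end conditions give two more equations: 2h_0·m_0 + h_0·m_1 = 6(Δ_0 - g'(-2)) = 18 and h_1·m_1 + 2h_1·m_2 = 6(g'(1) - Δ_1) = -27.
Forward elimination and back-substitution give m_0 = 53/6, m_1 = 1/3, m_2 = -83/12.
On [-1, 1], g'(x) = b_1 + 2c_1·(x + 1) + 3d_1·(x + 1)² with b_1 = Δ_1 - h_1(2m_1 + m_2)/6 = 43/12, c_1 = m_1/2 = 1/6, d_1 = (m_2 - m_1)/(6h_1) = -29/48. So g'(-1) = 43/12.

3.5833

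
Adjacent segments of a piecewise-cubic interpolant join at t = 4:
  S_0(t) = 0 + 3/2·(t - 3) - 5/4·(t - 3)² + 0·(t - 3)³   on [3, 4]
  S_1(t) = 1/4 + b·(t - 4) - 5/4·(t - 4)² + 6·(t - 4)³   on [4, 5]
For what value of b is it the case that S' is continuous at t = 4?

-1

S_0'(t) = 3/2 - 5/2·(t - 3) + 0·(t - 3)², so S_0'(4) = -1. On the right, S_1'(4) = b, so b = -1.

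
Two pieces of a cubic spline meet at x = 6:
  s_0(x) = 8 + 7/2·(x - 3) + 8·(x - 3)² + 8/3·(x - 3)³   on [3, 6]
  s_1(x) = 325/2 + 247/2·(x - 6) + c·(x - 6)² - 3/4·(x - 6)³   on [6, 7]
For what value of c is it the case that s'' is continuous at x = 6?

32

s_0''(x) = 16 + 16·(x - 3), so s_0''(6) = 64. On the right, s_1''(6) = 2c, so c = 32.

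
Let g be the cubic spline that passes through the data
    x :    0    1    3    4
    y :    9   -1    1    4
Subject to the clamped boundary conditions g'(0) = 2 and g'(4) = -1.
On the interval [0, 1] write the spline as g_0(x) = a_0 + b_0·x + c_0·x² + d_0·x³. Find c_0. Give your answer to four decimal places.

-22.8857

Write M_i for g''(x_i). With h_i = 1, 2, 1 and divided differences Δ_i = -10, 1, 3, the continuity of g' gives the tridiagonal system
  1·M_0 + 6·M_1 + 2·M_2 = 6(Δ_1 - Δ_0) = 66
  2·M_1 + 6·M_2 + 1·M_3 = 6(Δ_2 - Δ_1) = 12
Clamped end conditions give two more equations: 2h_0·M_0 + h_0·M_1 = 6(Δ_0 - g'(0)) = -72 and h_2·M_2 + 2h_2·M_3 = 6(g'(4) - Δ_2) = -24.
Solving: M_0 = -1602/35, M_1 = 684/35, M_2 = -96/35, M_3 = -372/35.
On [0, 1], with g_0(x) = a_0 + b_0·x + c_0·x² + d_0·x³: c_0 = M_0/2 = -801/35, d_0 = (M_1 - M_0)/(6h_0) = 381/35, b_0 = Δ_0 - h_0(2M_0 + M_1)/6 = 2.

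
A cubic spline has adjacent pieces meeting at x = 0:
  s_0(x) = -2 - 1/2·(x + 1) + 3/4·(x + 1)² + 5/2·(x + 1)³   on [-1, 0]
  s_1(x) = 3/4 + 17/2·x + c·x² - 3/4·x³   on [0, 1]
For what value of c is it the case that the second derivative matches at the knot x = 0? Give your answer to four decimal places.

s_0''(x) = 3/2 + 15·(x + 1), so s_0''(0) = 33/2. On the right, s_1''(0) = 2c, so c = 33/4.

8.2500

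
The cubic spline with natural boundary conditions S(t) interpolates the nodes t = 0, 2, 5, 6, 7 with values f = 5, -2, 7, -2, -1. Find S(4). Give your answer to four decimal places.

8.3504

Write M_i for S''(x_i). With h_i = 2, 3, 1, 1 and divided differences Δ_i = -7/2, 3, -9, 1, the continuity of S' gives the tridiagonal system
  2·M_0 + 10·M_1 + 3·M_2 = 6(Δ_1 - Δ_0) = 39
  3·M_1 + 8·M_2 + 1·M_3 = 6(Δ_2 - Δ_1) = -72
  1·M_2 + 4·M_3 + 1·M_4 = 6(Δ_3 - Δ_2) = 60
Natural end conditions: M_0 = M_4 = 0.
Solving: M_0 = 0, M_1 = 2253/274, M_2 = -1974/137, M_3 = 5097/274, M_4 = 0.
On [2, 5], S(t) = -2 + 543/274·(t - 2) + 2253/548·(t - 2)² - 689/548·(t - 2)³.
With (t - 2) = 2: S(4) = 1144/137.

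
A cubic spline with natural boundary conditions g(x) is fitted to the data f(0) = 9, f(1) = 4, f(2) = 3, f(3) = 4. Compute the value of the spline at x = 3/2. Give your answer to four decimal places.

Put M_i = g'' at the i-th knot. Here h = (1, 1, 1) and Δ = (-5, -1, 1), so the interior equations h_(i-1)·M_(i-1) + 2(h_(i-1)+h_i)·M_i + h_i·M_(i+1) = 6(Δ_i − Δ_(i-1)) read
  1·M_0 + 4·M_1 + 1·M_2 = 6(Δ_1 - Δ_0) = 24
  1·M_1 + 4·M_2 + 1·M_3 = 6(Δ_2 - Δ_1) = 12
Natural end conditions: M_0 = M_3 = 0.
Forward elimination and back-substitution give M_0 = 0, M_1 = 28/5, M_2 = 8/5, M_3 = 0.
On [1, 2], g(x) = 4 - 47/15·(x - 1) + 14/5·(x - 1)² - 2/3·(x - 1)³.
With (x - 1) = 1/2: g(3/2) = 61/20.

3.0500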